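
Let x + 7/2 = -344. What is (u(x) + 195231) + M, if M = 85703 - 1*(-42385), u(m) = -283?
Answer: 323036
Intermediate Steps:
x = -695/2 (x = -7/2 - 344 = -695/2 ≈ -347.50)
M = 128088 (M = 85703 + 42385 = 128088)
(u(x) + 195231) + M = (-283 + 195231) + 128088 = 194948 + 128088 = 323036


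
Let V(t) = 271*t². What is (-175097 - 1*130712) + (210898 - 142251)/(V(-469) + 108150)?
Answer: -18262173659382/59717581 ≈ -3.0581e+5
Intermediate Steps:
(-175097 - 1*130712) + (210898 - 142251)/(V(-469) + 108150) = (-175097 - 1*130712) + (210898 - 142251)/(271*(-469)² + 108150) = (-175097 - 130712) + 68647/(271*219961 + 108150) = -305809 + 68647/(59609431 + 108150) = -305809 + 68647/59717581 = -18262173659382/59717581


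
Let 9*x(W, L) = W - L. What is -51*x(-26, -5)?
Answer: 119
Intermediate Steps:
x(W, L) = -L/9 + W/9 (x(W, L) = (W - L)/9 = -L/9 + W/9)
-51*x(-26, -5) = -51*(-⅑*(-5) + (⅑)*(-26)) = -51*(5/9 - 26/9) = -51*(-7/3) = 119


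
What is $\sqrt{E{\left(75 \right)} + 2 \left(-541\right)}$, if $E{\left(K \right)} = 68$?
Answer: $13 i \sqrt{6} \approx 31.843 i$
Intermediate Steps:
$\sqrt{E{\left(75 \right)} + 2 \left(-541\right)} = \sqrt{68 + 2 \left(-541\right)} = \sqrt{68 - 1082} = \sqrt{-1014} = 13 i \sqrt{6}$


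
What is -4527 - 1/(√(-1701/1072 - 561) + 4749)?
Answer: (-4527*√40407231 + 5761658032*I)/(√40407231 - 1272732*I) ≈ -4527.0 + 1.0431e-6*I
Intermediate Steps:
-4527 - 1/(√(-1701/1072 - 561) + 4749) = -4527 - 1/(√(-603093/1072) + 4749) = -4527 - 1/(I*√40407231/268 + 4749) = -4527 - 1/(4749 + I*√40407231/268)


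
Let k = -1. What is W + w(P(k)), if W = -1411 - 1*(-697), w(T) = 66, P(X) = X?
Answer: -648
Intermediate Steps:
W = -714 (W = -1411 + 697 = -714)
W + w(P(k)) = -714 + 66 = -648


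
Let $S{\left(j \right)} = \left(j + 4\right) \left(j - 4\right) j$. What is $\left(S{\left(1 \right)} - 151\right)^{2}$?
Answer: $27556$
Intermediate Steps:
$S{\left(j \right)} = j \left(-4 + j\right) \left(4 + j\right)$ ($S{\left(j \right)} = \left(4 + j\right) \left(-4 + j\right) j = \left(-4 + j\right) \left(4 + j\right) j = j \left(-4 + j\right) \left(4 + j\right)$)
$\left(S{\left(1 \right)} - 151\right)^{2} = \left(1 \left(-16 + 1^{2}\right) - 151\right)^{2} = \left(1 \left(-16 + 1\right) - 151\right)^{2} = \left(1 \left(-15\right) - 151\right)^{2} = \left(-15 - 151\right)^{2} = \left(-166\right)^{2} = 27556$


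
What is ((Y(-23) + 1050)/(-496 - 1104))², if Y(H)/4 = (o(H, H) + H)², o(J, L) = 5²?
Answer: 284089/640000 ≈ 0.44389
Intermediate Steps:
o(J, L) = 25
Y(H) = 4*(25 + H)²
((Y(-23) + 1050)/(-496 - 1104))² = ((4*(25 - 23)² + 1050)/(-496 - 1104))² = ((4*2² + 1050)/(-1600))² = ((4*4 + 1050)*(-1/1600))² = ((16 + 1050)*(-1/1600))² = (1066*(-1/1600))² = (-533/800)² = 284089/640000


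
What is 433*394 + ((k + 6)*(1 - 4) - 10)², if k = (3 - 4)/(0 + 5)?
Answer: 4283819/25 ≈ 1.7135e+5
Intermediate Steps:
k = -⅕ (k = -1/5 = -1*⅕ = -⅕ ≈ -0.20000)
433*394 + ((k + 6)*(1 - 4) - 10)² = 433*394 + ((-⅕ + 6)*(1 - 4) - 10)² = 170602 + ((29/5)*(-3) - 10)² = 170602 + (-87/5 - 10)² = 170602 + (-137/5)² = 170602 + 18769/25 = 4283819/25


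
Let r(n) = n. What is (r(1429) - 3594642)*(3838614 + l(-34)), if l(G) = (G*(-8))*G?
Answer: -13759727692958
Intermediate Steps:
l(G) = -8*G**2 (l(G) = (-8*G)*G = -8*G**2)
(r(1429) - 3594642)*(3838614 + l(-34)) = (1429 - 3594642)*(3838614 - 8*(-34)**2) = -3593213*(3838614 - 8*1156) = -3593213*(3838614 - 9248) = -3593213*3829366 = -13759727692958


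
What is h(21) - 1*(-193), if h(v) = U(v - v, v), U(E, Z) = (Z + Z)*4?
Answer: 361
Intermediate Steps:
U(E, Z) = 8*Z (U(E, Z) = (2*Z)*4 = 8*Z)
h(v) = 8*v
h(21) - 1*(-193) = 8*21 - 1*(-193) = 168 + 193 = 361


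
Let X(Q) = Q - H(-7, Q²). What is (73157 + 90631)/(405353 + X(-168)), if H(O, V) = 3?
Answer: 81894/202591 ≈ 0.40423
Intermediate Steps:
X(Q) = -3 + Q (X(Q) = Q - 1*3 = Q - 3 = -3 + Q)
(73157 + 90631)/(405353 + X(-168)) = (73157 + 90631)/(405353 + (-3 - 168)) = 163788/(405353 - 171) = 163788/405182 = 163788*(1/405182) = 81894/202591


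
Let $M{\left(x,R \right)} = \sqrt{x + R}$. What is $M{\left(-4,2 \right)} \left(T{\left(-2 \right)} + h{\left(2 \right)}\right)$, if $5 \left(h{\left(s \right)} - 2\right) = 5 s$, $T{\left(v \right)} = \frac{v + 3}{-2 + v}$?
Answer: $\frac{15 i \sqrt{2}}{4} \approx 5.3033 i$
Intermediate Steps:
$M{\left(x,R \right)} = \sqrt{R + x}$
$T{\left(v \right)} = \frac{3 + v}{-2 + v}$
$h{\left(s \right)} = 2 + s$ ($h{\left(s \right)} = 2 + \frac{5 s}{5} = 2 + s$)
$M{\left(-4,2 \right)} \left(T{\left(-2 \right)} + h{\left(2 \right)}\right) = \sqrt{2 - 4} \left(\frac{3 - 2}{-2 - 2} + \left(2 + 2\right)\right) = \sqrt{-2} \left(\frac{1}{-4} \cdot 1 + 4\right) = i \sqrt{2} \left(\left(- \frac{1}{4}\right) 1 + 4\right) = i \sqrt{2} \left(- \frac{1}{4} + 4\right) = i \sqrt{2} \cdot \frac{15}{4} = \frac{15 i \sqrt{2}}{4}$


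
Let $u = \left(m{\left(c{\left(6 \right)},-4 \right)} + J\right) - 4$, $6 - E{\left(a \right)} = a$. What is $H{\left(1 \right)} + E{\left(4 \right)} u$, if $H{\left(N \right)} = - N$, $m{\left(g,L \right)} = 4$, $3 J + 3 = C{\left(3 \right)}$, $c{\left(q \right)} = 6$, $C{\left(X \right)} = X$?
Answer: $-1$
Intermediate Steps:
$J = 0$ ($J = -1 + \frac{1}{3} \cdot 3 = -1 + 1 = 0$)
$E{\left(a \right)} = 6 - a$
$u = 0$ ($u = \left(4 + 0\right) - 4 = 4 - 4 = 0$)
$H{\left(1 \right)} + E{\left(4 \right)} u = \left(-1\right) 1 + \left(6 - 4\right) 0 = -1 + \left(6 - 4\right) 0 = -1 + 2 \cdot 0 = -1 + 0 = -1$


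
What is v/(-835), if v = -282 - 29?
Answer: 311/835 ≈ 0.37246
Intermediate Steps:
v = -311
v/(-835) = -311/(-835) = -311*(-1/835) = 311/835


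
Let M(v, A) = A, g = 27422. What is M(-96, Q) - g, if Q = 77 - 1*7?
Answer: -27352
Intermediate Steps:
Q = 70 (Q = 77 - 7 = 70)
M(-96, Q) - g = 70 - 1*27422 = 70 - 27422 = -27352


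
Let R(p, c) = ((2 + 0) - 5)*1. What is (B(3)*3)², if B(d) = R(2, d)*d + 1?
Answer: 576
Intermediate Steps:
R(p, c) = -3 (R(p, c) = (2 - 5)*1 = -3*1 = -3)
B(d) = 1 - 3*d (B(d) = -3*d + 1 = 1 - 3*d)
(B(3)*3)² = ((1 - 3*3)*3)² = ((1 - 9)*3)² = (-8*3)² = (-24)² = 576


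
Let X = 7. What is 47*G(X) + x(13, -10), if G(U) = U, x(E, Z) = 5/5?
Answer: 330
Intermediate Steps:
x(E, Z) = 1 (x(E, Z) = 5*(⅕) = 1)
47*G(X) + x(13, -10) = 47*7 + 1 = 329 + 1 = 330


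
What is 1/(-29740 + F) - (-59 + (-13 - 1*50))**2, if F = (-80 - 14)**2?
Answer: -311135137/20904 ≈ -14884.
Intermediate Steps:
F = 8836 (F = (-94)**2 = 8836)
1/(-29740 + F) - (-59 + (-13 - 1*50))**2 = 1/(-29740 + 8836) - (-59 + (-13 - 1*50))**2 = 1/(-20904) - (-59 + (-13 - 50))**2 = -1/20904 - (-59 - 63)**2 = -1/20904 - 1*(-122)**2 = -1/20904 - 1*14884 = -1/20904 - 14884 = -311135137/20904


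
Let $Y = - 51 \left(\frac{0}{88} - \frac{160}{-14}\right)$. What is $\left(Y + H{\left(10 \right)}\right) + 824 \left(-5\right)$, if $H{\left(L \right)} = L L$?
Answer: $- \frac{32220}{7} \approx -4602.9$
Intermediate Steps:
$H{\left(L \right)} = L^{2}$
$Y = - \frac{4080}{7}$ ($Y = - 51 \left(0 \cdot \frac{1}{88} - - \frac{80}{7}\right) = - 51 \left(0 + \frac{80}{7}\right) = \left(-51\right) \frac{80}{7} = - \frac{4080}{7} \approx -582.86$)
$\left(Y + H{\left(10 \right)}\right) + 824 \left(-5\right) = \left(- \frac{4080}{7} + 10^{2}\right) + 824 \left(-5\right) = \left(- \frac{4080}{7} + 100\right) - 4120 = - \frac{3380}{7} - 4120 = - \frac{32220}{7}$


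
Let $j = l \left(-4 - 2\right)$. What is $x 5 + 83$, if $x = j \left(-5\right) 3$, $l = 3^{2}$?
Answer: $4133$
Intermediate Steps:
$l = 9$
$j = -54$ ($j = 9 \left(-4 - 2\right) = 9 \left(-6\right) = -54$)
$x = 810$ ($x = \left(-54\right) \left(-5\right) 3 = 270 \cdot 3 = 810$)
$x 5 + 83 = 810 \cdot 5 + 83 = 4050 + 83 = 4133$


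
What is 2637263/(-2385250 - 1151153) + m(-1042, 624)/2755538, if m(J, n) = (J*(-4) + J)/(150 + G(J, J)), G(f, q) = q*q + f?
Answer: -1313974980077399165/1761957403560568968 ≈ -0.74575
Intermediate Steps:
G(f, q) = f + q**2 (G(f, q) = q**2 + f = f + q**2)
m(J, n) = -3*J/(150 + J + J**2) (m(J, n) = (J*(-4) + J)/(150 + (J + J**2)) = (-4*J + J)/(150 + J + J**2) = (-3*J)/(150 + J + J**2) = -3*J/(150 + J + J**2))
2637263/(-2385250 - 1151153) + m(-1042, 624)/2755538 = 2637263/(-2385250 - 1151153) - 3*(-1042)/(150 - 1042 + (-1042)**2)/2755538 = 2637263/(-3536403) - 3*(-1042)/(150 - 1042 + 1085764)*(1/2755538) = 2637263*(-1/3536403) - 3*(-1042)/1084872*(1/2755538) = -2637263/3536403 - 3*(-1042)*1/1084872*(1/2755538) = -2637263/3536403 + (521/180812)*(1/2755538) = -2637263/3536403 + 521/498234336856 = -1313974980077399165/1761957403560568968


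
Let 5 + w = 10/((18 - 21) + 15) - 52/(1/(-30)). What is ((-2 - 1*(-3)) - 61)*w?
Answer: -93350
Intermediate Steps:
w = 9335/6 (w = -5 + (10/((18 - 21) + 15) - 52/(1/(-30))) = -5 + (10/(-3 + 15) - 52/(1*(-1/30))) = -5 + (10/12 - 52/(-1/30)) = -5 + (10*(1/12) - 52*(-30)) = -5 + (⅚ + 1560) = -5 + 9365/6 = 9335/6 ≈ 1555.8)
((-2 - 1*(-3)) - 61)*w = ((-2 - 1*(-3)) - 61)*(9335/6) = ((-2 + 3) - 61)*(9335/6) = (1 - 61)*(9335/6) = -60*9335/6 = -93350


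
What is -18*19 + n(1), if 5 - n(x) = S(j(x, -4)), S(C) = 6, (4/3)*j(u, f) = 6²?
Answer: -343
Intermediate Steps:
j(u, f) = 27 (j(u, f) = (¾)*6² = (¾)*36 = 27)
n(x) = -1 (n(x) = 5 - 1*6 = 5 - 6 = -1)
-18*19 + n(1) = -18*19 - 1 = -342 - 1 = -343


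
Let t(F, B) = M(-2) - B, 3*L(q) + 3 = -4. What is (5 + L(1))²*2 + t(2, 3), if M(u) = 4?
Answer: 137/9 ≈ 15.222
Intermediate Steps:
L(q) = -7/3 (L(q) = -1 + (⅓)*(-4) = -1 - 4/3 = -7/3)
t(F, B) = 4 - B
(5 + L(1))²*2 + t(2, 3) = (5 - 7/3)²*2 + (4 - 1*3) = (8/3)²*2 + (4 - 3) = (64/9)*2 + 1 = 128/9 + 1 = 137/9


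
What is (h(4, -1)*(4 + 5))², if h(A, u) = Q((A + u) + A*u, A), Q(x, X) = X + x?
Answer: 729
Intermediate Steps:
h(A, u) = u + 2*A + A*u (h(A, u) = A + ((A + u) + A*u) = A + (A + u + A*u) = u + 2*A + A*u)
(h(4, -1)*(4 + 5))² = ((-1 + 2*4 + 4*(-1))*(4 + 5))² = ((-1 + 8 - 4)*9)² = (3*9)² = 27² = 729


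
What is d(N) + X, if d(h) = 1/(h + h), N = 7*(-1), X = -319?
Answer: -4467/14 ≈ -319.07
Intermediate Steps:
N = -7
d(h) = 1/(2*h)
d(N) + X = (1/2)/(-7) - 319 = (1/2)*(-1/7) - 319 = -1/14 - 319 = -4467/14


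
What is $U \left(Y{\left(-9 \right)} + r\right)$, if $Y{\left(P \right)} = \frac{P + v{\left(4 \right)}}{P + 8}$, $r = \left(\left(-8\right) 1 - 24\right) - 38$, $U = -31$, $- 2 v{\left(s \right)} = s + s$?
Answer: $1767$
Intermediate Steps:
$v{\left(s \right)} = - s$ ($v{\left(s \right)} = - \frac{s + s}{2} = - \frac{2 s}{2} = - s$)
$r = -70$ ($r = \left(-8 - 24\right) - 38 = -32 - 38 = -70$)
$Y{\left(P \right)} = \frac{-4 + P}{8 + P}$ ($Y{\left(P \right)} = \frac{P - 4}{P + 8} = \frac{P - 4}{8 + P} = \frac{-4 + P}{8 + P}$)
$U \left(Y{\left(-9 \right)} + r\right) = - 31 \left(\frac{-4 - 9}{8 - 9} - 70\right) = - 31 \left(\frac{1}{-1} \left(-13\right) - 70\right) = - 31 \left(\left(-1\right) \left(-13\right) - 70\right) = - 31 \left(13 - 70\right) = \left(-31\right) \left(-57\right) = 1767$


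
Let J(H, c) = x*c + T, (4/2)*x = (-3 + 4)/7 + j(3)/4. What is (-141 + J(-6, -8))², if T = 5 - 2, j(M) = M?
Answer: 982081/49 ≈ 20042.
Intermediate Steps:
T = 3
x = 25/56 (x = ((-3 + 4)/7 + 3/4)/2 = (1*(⅐) + 3*(¼))/2 = (⅐ + ¾)/2 = (½)*(25/28) = 25/56 ≈ 0.44643)
J(H, c) = 3 + 25*c/56 (J(H, c) = 25*c/56 + 3 = 3 + 25*c/56)
(-141 + J(-6, -8))² = (-141 + (3 + (25/56)*(-8)))² = (-141 + (3 - 25/7))² = (-141 - 4/7)² = (-991/7)² = 982081/49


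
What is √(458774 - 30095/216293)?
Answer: √7640677250899/4081 ≈ 677.33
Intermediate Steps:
√(458774 - 30095/216293) = √(99229574687/216293) = √7640677250899/4081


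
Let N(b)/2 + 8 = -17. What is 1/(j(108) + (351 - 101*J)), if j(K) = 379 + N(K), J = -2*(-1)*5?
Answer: -1/330 ≈ -0.0030303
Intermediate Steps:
N(b) = -50 (N(b) = -16 + 2*(-17) = -16 - 34 = -50)
J = 10 (J = 2*5 = 10)
j(K) = 329 (j(K) = 379 - 50 = 329)
1/(j(108) + (351 - 101*J)) = 1/(329 + (351 - 101*10)) = 1/(329 + (351 - 1010)) = 1/(329 - 659) = 1/(-330) = -1/330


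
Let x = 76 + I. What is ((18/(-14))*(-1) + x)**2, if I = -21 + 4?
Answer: 178084/49 ≈ 3634.4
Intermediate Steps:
I = -17
x = 59 (x = 76 - 17 = 59)
((18/(-14))*(-1) + x)**2 = ((18/(-14))*(-1) + 59)**2 = ((18*(-1/14))*(-1) + 59)**2 = (-9/7*(-1) + 59)**2 = (9/7 + 59)**2 = (422/7)**2 = 178084/49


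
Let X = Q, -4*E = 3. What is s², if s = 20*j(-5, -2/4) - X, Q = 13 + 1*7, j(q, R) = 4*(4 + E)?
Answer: 57600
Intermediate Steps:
E = -¾ (E = -¼*3 = -¾ ≈ -0.75000)
j(q, R) = 13 (j(q, R) = 4*(4 - ¾) = 4*(13/4) = 13)
Q = 20 (Q = 13 + 7 = 20)
X = 20
s = 240 (s = 20*13 - 1*20 = 260 - 20 = 240)
s² = 240² = 57600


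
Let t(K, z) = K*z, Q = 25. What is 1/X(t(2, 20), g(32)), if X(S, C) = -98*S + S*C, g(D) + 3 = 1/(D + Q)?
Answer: -57/230240 ≈ -0.00024757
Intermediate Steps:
g(D) = -3 + 1/(25 + D) (g(D) = -3 + 1/(D + 25) = -3 + 1/(25 + D))
X(S, C) = -98*S + C*S
1/X(t(2, 20), g(32)) = 1/((2*20)*(-98 + (-74 - 3*32)/(25 + 32))) = 1/(40*(-98 + (-74 - 96)/57)) = 1/(40*(-98 + (1/57)*(-170))) = 1/(40*(-98 - 170/57)) = 1/(40*(-5756/57)) = 1/(-230240/57) = -57/230240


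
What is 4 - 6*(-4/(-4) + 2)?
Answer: -14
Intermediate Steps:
4 - 6*(-4/(-4) + 2) = 4 - 6*(-4*(-1)/4 + 2) = 4 - 6*(-1*(-1) + 2) = 4 - 6*(1 + 2) = 4 - 6*3 = 4 - 18 = -14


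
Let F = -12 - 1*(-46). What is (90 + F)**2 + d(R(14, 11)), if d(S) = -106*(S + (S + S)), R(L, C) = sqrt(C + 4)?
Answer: 15376 - 318*sqrt(15) ≈ 14144.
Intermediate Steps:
R(L, C) = sqrt(4 + C)
F = 34 (F = -12 + 46 = 34)
d(S) = -318*S (d(S) = -106*(S + 2*S) = -318*S)
(90 + F)**2 + d(R(14, 11)) = (90 + 34)**2 - 318*sqrt(4 + 11) = 124**2 - 318*sqrt(15) = 15376 - 318*sqrt(15)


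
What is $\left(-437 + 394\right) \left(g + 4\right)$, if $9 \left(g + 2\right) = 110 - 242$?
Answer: $\frac{1634}{3} \approx 544.67$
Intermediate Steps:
$g = - \frac{50}{3}$ ($g = -2 + \frac{110 - 242}{9} = -2 + \frac{1}{9} \left(-132\right) = -2 - \frac{44}{3} = - \frac{50}{3} \approx -16.667$)
$\left(-437 + 394\right) \left(g + 4\right) = \left(-437 + 394\right) \left(- \frac{50}{3} + 4\right) = \left(-43\right) \left(- \frac{38}{3}\right) = \frac{1634}{3}$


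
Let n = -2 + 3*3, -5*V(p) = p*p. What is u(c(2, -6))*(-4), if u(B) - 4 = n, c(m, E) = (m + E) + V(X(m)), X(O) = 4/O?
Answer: -44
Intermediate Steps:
V(p) = -p²/5 (V(p) = -p*p/5 = -p²/5)
c(m, E) = E + m - 16/(5*m²) (c(m, E) = (m + E) - 16/m²/5 = (E + m) - 16/(5*m²) = E + m - 16/(5*m²))
n = 7 (n = -2 + 9 = 7)
u(B) = 11 (u(B) = 4 + 7 = 11)
u(c(2, -6))*(-4) = 11*(-4) = -44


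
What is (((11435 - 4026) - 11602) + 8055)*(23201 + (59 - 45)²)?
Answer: 90359214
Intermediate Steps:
(((11435 - 4026) - 11602) + 8055)*(23201 + (59 - 45)²) = ((7409 - 11602) + 8055)*(23201 + 14²) = (-4193 + 8055)*(23201 + 196) = 3862*23397 = 90359214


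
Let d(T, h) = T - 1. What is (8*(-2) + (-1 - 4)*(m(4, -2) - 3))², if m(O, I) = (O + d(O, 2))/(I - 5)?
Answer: 16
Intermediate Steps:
d(T, h) = -1 + T
m(O, I) = (-1 + 2*O)/(-5 + I) (m(O, I) = (O + (-1 + O))/(I - 5) = (-1 + 2*O)/(-5 + I))
(8*(-2) + (-1 - 4)*(m(4, -2) - 3))² = (8*(-2) + (-1 - 4)*((-1 + 2*4)/(-5 - 2) - 3))² = (-16 - 5*((-1 + 8)/(-7) - 3))² = (-16 - 5*(-⅐*7 - 3))² = (-16 - 5*(-1 - 3))² = (-16 - 5*(-4))² = (-16 + 20)² = 4² = 16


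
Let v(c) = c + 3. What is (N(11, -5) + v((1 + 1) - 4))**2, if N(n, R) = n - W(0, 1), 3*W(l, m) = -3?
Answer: 169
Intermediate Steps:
W(l, m) = -1 (W(l, m) = (1/3)*(-3) = -1)
N(n, R) = 1 + n (N(n, R) = n - 1*(-1) = n + 1 = 1 + n)
v(c) = 3 + c
(N(11, -5) + v((1 + 1) - 4))**2 = ((1 + 11) + (3 + ((1 + 1) - 4)))**2 = (12 + (3 + (2 - 4)))**2 = (12 + (3 - 2))**2 = (12 + 1)**2 = 13**2 = 169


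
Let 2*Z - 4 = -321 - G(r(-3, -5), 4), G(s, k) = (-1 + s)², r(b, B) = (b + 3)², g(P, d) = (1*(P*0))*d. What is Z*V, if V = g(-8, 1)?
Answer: 0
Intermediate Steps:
g(P, d) = 0 (g(P, d) = (1*0)*d = 0*d = 0)
r(b, B) = (3 + b)²
V = 0
Z = -159 (Z = 2 + (-321 - (-1 + (3 - 3)²)²)/2 = 2 + (-321 - (-1 + 0²)²)/2 = 2 + (-321 - (-1 + 0)²)/2 = 2 + (-321 - 1*(-1)²)/2 = 2 + (-321 - 1*1)/2 = 2 + (-321 - 1)/2 = 2 + (½)*(-322) = 2 - 161 = -159)
Z*V = -159*0 = 0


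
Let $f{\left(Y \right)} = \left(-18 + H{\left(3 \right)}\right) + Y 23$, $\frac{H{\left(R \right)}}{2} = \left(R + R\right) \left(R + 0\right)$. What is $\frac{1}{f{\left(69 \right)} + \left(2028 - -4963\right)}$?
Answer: $\frac{1}{8596} \approx 0.00011633$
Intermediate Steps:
$H{\left(R \right)} = 4 R^{2}$ ($H{\left(R \right)} = 2 \left(R + R\right) \left(R + 0\right) = 2 \cdot 2 R R = 2 \cdot 2 R^{2} = 4 R^{2}$)
$f{\left(Y \right)} = 18 + 23 Y$ ($f{\left(Y \right)} = \left(-18 + 4 \cdot 3^{2}\right) + Y 23 = \left(-18 + 4 \cdot 9\right) + 23 Y = \left(-18 + 36\right) + 23 Y = 18 + 23 Y$)
$\frac{1}{f{\left(69 \right)} + \left(2028 - -4963\right)} = \frac{1}{\left(18 + 23 \cdot 69\right) + \left(2028 - -4963\right)} = \frac{1}{\left(18 + 1587\right) + \left(2028 + 4963\right)} = \frac{1}{1605 + 6991} = \frac{1}{8596}$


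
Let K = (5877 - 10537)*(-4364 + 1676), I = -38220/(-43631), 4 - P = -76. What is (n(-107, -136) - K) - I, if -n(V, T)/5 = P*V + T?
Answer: -77804051260/6233 ≈ -1.2483e+7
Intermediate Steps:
P = 80 (P = 4 - 1*(-76) = 4 + 76 = 80)
I = 5460/6233 (I = -38220*(-1/43631) = 5460/6233 ≈ 0.87598)
K = 12526080 (K = -4660*(-2688) = 12526080)
n(V, T) = -400*V - 5*T (n(V, T) = -5*(80*V + T) = -5*(T + 80*V) = -400*V - 5*T)
(n(-107, -136) - K) - I = ((-400*(-107) - 5*(-136)) - 1*12526080) - 1*5460/6233 = ((42800 + 680) - 12526080) - 5460/6233 = (43480 - 12526080) - 5460/6233 = -12482600 - 5460/6233 = -77804051260/6233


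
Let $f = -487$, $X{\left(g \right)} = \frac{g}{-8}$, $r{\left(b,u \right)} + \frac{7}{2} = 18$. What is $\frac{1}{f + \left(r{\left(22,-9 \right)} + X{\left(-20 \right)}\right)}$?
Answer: $- \frac{1}{470} \approx -0.0021277$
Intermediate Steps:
$r{\left(b,u \right)} = \frac{29}{2}$ ($r{\left(b,u \right)} = - \frac{7}{2} + 18 = \frac{29}{2}$)
$X{\left(g \right)} = - \frac{g}{8}$ ($X{\left(g \right)} = g \left(- \frac{1}{8}\right) = - \frac{g}{8}$)
$\frac{1}{f + \left(r{\left(22,-9 \right)} + X{\left(-20 \right)}\right)} = \frac{1}{-487 + \left(\frac{29}{2} - - \frac{5}{2}\right)} = \frac{1}{-487 + \left(\frac{29}{2} + \frac{5}{2}\right)} = \frac{1}{-487 + 17} = \frac{1}{-470} = - \frac{1}{470}$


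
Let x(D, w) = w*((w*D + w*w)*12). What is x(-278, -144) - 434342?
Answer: -105441446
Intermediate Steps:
x(D, w) = w*(12*w² + 12*D*w) (x(D, w) = w*((D*w + w²)*12) = w*((w² + D*w)*12) = w*(12*w² + 12*D*w))
x(-278, -144) - 434342 = 12*(-144)²*(-278 - 144) - 434342 = 12*20736*(-422) - 434342 = -105007104 - 434342 = -105441446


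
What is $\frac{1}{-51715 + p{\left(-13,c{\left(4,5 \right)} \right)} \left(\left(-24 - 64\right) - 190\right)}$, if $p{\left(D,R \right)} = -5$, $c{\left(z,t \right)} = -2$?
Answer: $- \frac{1}{50325} \approx -1.9871 \cdot 10^{-5}$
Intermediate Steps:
$\frac{1}{-51715 + p{\left(-13,c{\left(4,5 \right)} \right)} \left(\left(-24 - 64\right) - 190\right)} = \frac{1}{-51715 - 5 \left(\left(-24 - 64\right) - 190\right)} = \frac{1}{-51715 - 5 \left(-88 - 190\right)} = \frac{1}{-51715 - -1390} = \frac{1}{-51715 + 1390} = \frac{1}{-50325} = - \frac{1}{50325}$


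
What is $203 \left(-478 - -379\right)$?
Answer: $-20097$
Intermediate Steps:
$203 \left(-478 - -379\right) = 203 \left(-478 + \left(-412 + 791\right)\right) = 203 \left(-478 + 379\right) = 203 \left(-99\right) = -20097$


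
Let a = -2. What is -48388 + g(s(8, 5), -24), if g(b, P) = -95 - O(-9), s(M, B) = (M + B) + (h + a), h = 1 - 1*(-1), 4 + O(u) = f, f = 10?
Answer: -48489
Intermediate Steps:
O(u) = 6 (O(u) = -4 + 10 = 6)
h = 2 (h = 1 + 1 = 2)
s(M, B) = B + M (s(M, B) = (M + B) + (2 - 2) = (B + M) + 0 = B + M)
g(b, P) = -101 (g(b, P) = -95 - 1*6 = -95 - 6 = -101)
-48388 + g(s(8, 5), -24) = -48388 - 101 = -48489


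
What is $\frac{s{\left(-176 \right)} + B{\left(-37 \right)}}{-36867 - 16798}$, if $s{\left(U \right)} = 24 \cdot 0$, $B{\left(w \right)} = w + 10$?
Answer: $\frac{27}{53665} \approx 0.00050312$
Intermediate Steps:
$B{\left(w \right)} = 10 + w$
$s{\left(U \right)} = 0$
$\frac{s{\left(-176 \right)} + B{\left(-37 \right)}}{-36867 - 16798} = \frac{0 + \left(10 - 37\right)}{-36867 - 16798} = \frac{0 - 27}{-53665} = \left(-27\right) \left(- \frac{1}{53665}\right) = \frac{27}{53665}$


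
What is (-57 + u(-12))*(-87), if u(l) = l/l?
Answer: 4872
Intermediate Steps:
u(l) = 1
(-57 + u(-12))*(-87) = (-57 + 1)*(-87) = -56*(-87) = 4872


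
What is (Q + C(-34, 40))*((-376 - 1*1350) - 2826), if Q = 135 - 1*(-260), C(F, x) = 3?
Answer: -1811696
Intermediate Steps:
Q = 395 (Q = 135 + 260 = 395)
(Q + C(-34, 40))*((-376 - 1*1350) - 2826) = (395 + 3)*((-376 - 1*1350) - 2826) = 398*((-376 - 1350) - 2826) = 398*(-1726 - 2826) = 398*(-4552) = -1811696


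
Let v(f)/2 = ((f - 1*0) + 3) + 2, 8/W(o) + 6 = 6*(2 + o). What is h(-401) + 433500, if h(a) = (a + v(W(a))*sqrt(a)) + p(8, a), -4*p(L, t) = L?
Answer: 433097 + 1499*I*sqrt(401)/150 ≈ 4.331e+5 + 200.12*I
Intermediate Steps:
p(L, t) = -L/4
W(o) = 8/(6 + 6*o) (W(o) = 8/(-6 + 6*(2 + o)) = 8/(-6 + (12 + 6*o)) = 8/(6 + 6*o))
v(f) = 10 + 2*f (v(f) = 2*(((f - 1*0) + 3) + 2) = 2*(((f + 0) + 3) + 2) = 2*((f + 3) + 2) = 2*((3 + f) + 2) = 2*(5 + f) = 10 + 2*f)
h(a) = -2 + a + sqrt(a)*(10 + 8/(3*(1 + a))) (h(a) = (a + (10 + 2*(4/(3*(1 + a))))*sqrt(a)) - 1/4*8 = (a + (10 + 8/(3*(1 + a)))*sqrt(a)) - 2 = (a + sqrt(a)*(10 + 8/(3*(1 + a)))) - 2 = -2 + a + sqrt(a)*(10 + 8/(3*(1 + a))))
h(-401) + 433500 = ((1 - 401)*(-2 - 401) + sqrt(-401)*(38 + 30*(-401))/3)/(1 - 401) + 433500 = (-400*(-403) + (I*sqrt(401))*(38 - 12030)/3)/(-400) + 433500 = -(161200 + (1/3)*(I*sqrt(401))*(-11992))/400 + 433500 = -(161200 - 11992*I*sqrt(401)/3)/400 + 433500 = (-403 + 1499*I*sqrt(401)/150) + 433500 = 433097 + 1499*I*sqrt(401)/150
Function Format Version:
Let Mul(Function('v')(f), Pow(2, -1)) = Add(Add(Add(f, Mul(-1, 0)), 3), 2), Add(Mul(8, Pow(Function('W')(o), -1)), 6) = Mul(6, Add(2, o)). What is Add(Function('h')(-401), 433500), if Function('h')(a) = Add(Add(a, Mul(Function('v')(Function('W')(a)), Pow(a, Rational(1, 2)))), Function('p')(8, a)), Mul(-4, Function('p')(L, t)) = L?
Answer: Add(433097, Mul(Rational(1499, 150), I, Pow(401, Rational(1, 2)))) ≈ Add(4.3310e+5, Mul(200.12, I))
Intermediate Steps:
Function('p')(L, t) = Mul(Rational(-1, 4), L)
Function('W')(o) = Mul(8, Pow(Add(6, Mul(6, o)), -1)) (Function('W')(o) = Mul(8, Pow(Add(-6, Mul(6, Add(2, o))), -1)) = Mul(8, Pow(Add(-6, Add(12, Mul(6, o))), -1)) = Mul(8, Pow(Add(6, Mul(6, o)), -1)))
Function('v')(f) = Add(10, Mul(2, f)) (Function('v')(f) = Mul(2, Add(Add(Add(f, Mul(-1, 0)), 3), 2)) = Mul(2, Add(Add(Add(f, 0), 3), 2)) = Mul(2, Add(Add(f, 3), 2)) = Mul(2, Add(Add(3, f), 2)) = Mul(2, Add(5, f)) = Add(10, Mul(2, f)))
Function('h')(a) = Add(-2, a, Mul(Pow(a, Rational(1, 2)), Add(10, Mul(Rational(8, 3), Pow(Add(1, a), -1))))) (Function('h')(a) = Add(Add(a, Mul(Add(10, Mul(2, Mul(Rational(4, 3), Pow(Add(1, a), -1)))), Pow(a, Rational(1, 2)))), Mul(Rational(-1, 4), 8)) = Add(Add(a, Mul(Add(10, Mul(Rational(8, 3), Pow(Add(1, a), -1))), Pow(a, Rational(1, 2)))), -2) = Add(Add(a, Mul(Pow(a, Rational(1, 2)), Add(10, Mul(Rational(8, 3), Pow(Add(1, a), -1))))), -2) = Add(-2, a, Mul(Pow(a, Rational(1, 2)), Add(10, Mul(Rational(8, 3), Pow(Add(1, a), -1))))))
Add(Function('h')(-401), 433500) = Add(Mul(Pow(Add(1, -401), -1), Add(Mul(Add(1, -401), Add(-2, -401)), Mul(Rational(1, 3), Pow(-401, Rational(1, 2)), Add(38, Mul(30, -401))))), 433500) = Add(Mul(Pow(-400, -1), Add(Mul(-400, -403), Mul(Rational(1, 3), Mul(I, Pow(401, Rational(1, 2))), Add(38, -12030)))), 433500) = Add(Mul(Rational(-1, 400), Add(161200, Mul(Rational(1, 3), Mul(I, Pow(401, Rational(1, 2))), -11992))), 433500) = Add(Mul(Rational(-1, 400), Add(161200, Mul(Rational(-11992, 3), I, Pow(401, Rational(1, 2))))), 433500) = Add(Add(-403, Mul(Rational(1499, 150), I, Pow(401, Rational(1, 2)))), 433500) = Add(433097, Mul(Rational(1499, 150), I, Pow(401, Rational(1, 2))))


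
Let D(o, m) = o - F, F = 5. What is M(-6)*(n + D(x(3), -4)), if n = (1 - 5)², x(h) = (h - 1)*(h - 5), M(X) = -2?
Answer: -14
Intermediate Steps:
x(h) = (-1 + h)*(-5 + h)
D(o, m) = -5 + o (D(o, m) = o - 1*5 = o - 5 = -5 + o)
n = 16 (n = (-4)² = 16)
M(-6)*(n + D(x(3), -4)) = -2*(16 + (-5 + (5 + 3² - 6*3))) = -2*(16 + (-5 + (5 + 9 - 18))) = -2*(16 + (-5 - 4)) = -2*(16 - 9) = -2*7 = -14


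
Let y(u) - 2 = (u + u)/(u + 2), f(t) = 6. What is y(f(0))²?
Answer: 49/4 ≈ 12.250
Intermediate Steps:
y(u) = 2 + 2*u/(2 + u) (y(u) = 2 + (u + u)/(u + 2) = 2 + (2*u)/(2 + u) = 2 + 2*u/(2 + u))
y(f(0))² = (4*(1 + 6)/(2 + 6))² = (4*7/8)² = (4*(⅛)*7)² = (7/2)² = 49/4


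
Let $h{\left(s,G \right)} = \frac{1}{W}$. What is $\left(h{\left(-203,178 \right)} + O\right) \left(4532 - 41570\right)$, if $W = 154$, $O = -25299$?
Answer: $\frac{72150857355}{77} \approx 9.3702 \cdot 10^{8}$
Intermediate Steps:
$h{\left(s,G \right)} = \frac{1}{154}$
$\left(h{\left(-203,178 \right)} + O\right) \left(4532 - 41570\right) = \left(\frac{1}{154} - 25299\right) \left(4532 - 41570\right) = \left(- \frac{3896045}{154}\right) \left(-37038\right) = \frac{72150857355}{77}$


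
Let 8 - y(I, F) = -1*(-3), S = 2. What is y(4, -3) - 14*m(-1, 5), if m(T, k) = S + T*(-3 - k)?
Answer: -135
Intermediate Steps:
y(I, F) = 5 (y(I, F) = 8 - (-1)*(-3) = 8 - 1*3 = 8 - 3 = 5)
m(T, k) = 2 + T*(-3 - k)
y(4, -3) - 14*m(-1, 5) = 5 - 14*(2 - 3*(-1) - 1*(-1)*5) = 5 - 14*(2 + 3 + 5) = 5 - 14*10 = 5 - 140 = -135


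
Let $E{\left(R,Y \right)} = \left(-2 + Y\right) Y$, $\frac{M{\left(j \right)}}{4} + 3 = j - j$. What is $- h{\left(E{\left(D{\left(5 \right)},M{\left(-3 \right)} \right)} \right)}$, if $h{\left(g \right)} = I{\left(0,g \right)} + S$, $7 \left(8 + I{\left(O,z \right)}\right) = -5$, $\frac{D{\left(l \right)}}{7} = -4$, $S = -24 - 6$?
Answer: $\frac{271}{7} \approx 38.714$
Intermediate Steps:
$S = -30$ ($S = -24 - 6 = -30$)
$M{\left(j \right)} = -12$ ($M{\left(j \right)} = -12 + 4 \left(j - j\right) = -12 + 4 \cdot 0 = -12 + 0 = -12$)
$D{\left(l \right)} = -28$ ($D{\left(l \right)} = 7 \left(-4\right) = -28$)
$I{\left(O,z \right)} = - \frac{61}{7}$ ($I{\left(O,z \right)} = -8 + \frac{1}{7} \left(-5\right) = -8 - \frac{5}{7} = - \frac{61}{7}$)
$E{\left(R,Y \right)} = Y \left(-2 + Y\right)$
$h{\left(g \right)} = - \frac{271}{7}$ ($h{\left(g \right)} = - \frac{61}{7} - 30 = - \frac{271}{7}$)
$- h{\left(E{\left(D{\left(5 \right)},M{\left(-3 \right)} \right)} \right)} = \left(-1\right) \left(- \frac{271}{7}\right) = \frac{271}{7}$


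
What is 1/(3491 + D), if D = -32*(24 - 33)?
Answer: 1/3779 ≈ 0.00026462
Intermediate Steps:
D = 288 (D = -32*(-9) = 288)
1/(3491 + D) = 1/(3491 + 288) = 1/3779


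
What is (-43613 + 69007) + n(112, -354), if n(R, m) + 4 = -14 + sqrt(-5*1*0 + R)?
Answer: 25376 + 4*sqrt(7) ≈ 25387.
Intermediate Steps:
n(R, m) = -18 + sqrt(R) (n(R, m) = -4 + (-14 + sqrt(-5*1*0 + R)) = -4 + (-14 + sqrt(-5*0 + R)) = -4 + (-14 + sqrt(0 + R)) = -4 + (-14 + sqrt(R)) = -18 + sqrt(R))
(-43613 + 69007) + n(112, -354) = (-43613 + 69007) + (-18 + sqrt(112)) = 25394 + (-18 + 4*sqrt(7)) = 25376 + 4*sqrt(7)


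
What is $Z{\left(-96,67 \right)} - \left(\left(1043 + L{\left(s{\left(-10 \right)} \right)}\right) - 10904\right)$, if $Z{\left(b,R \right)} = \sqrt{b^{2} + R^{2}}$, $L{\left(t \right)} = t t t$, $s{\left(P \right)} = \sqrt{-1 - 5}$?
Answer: $9861 + \sqrt{13705} + 6 i \sqrt{6} \approx 9978.1 + 14.697 i$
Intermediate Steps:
$s{\left(P \right)} = i \sqrt{6}$ ($s{\left(P \right)} = \sqrt{-6} = i \sqrt{6}$)
$L{\left(t \right)} = t^{3}$ ($L{\left(t \right)} = t^{2} t = t^{3}$)
$Z{\left(b,R \right)} = \sqrt{R^{2} + b^{2}}$
$Z{\left(-96,67 \right)} - \left(\left(1043 + L{\left(s{\left(-10 \right)} \right)}\right) - 10904\right) = \sqrt{67^{2} + \left(-96\right)^{2}} - \left(\left(1043 + \left(i \sqrt{6}\right)^{3}\right) - 10904\right) = \sqrt{4489 + 9216} - \left(\left(1043 - 6 i \sqrt{6}\right) - 10904\right) = \sqrt{13705} - \left(-9861 - 6 i \sqrt{6}\right) = \sqrt{13705} + \left(9861 + 6 i \sqrt{6}\right) = 9861 + \sqrt{13705} + 6 i \sqrt{6}$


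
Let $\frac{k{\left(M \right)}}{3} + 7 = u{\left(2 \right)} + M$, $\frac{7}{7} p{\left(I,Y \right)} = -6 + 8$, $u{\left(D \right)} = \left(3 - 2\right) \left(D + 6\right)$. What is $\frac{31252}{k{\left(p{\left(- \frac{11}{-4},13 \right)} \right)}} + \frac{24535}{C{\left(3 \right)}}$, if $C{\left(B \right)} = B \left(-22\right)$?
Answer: $\frac{613939}{198} \approx 3100.7$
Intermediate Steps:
$C{\left(B \right)} = - 22 B$
$u{\left(D \right)} = 6 + D$ ($u{\left(D \right)} = 1 \left(6 + D\right) = 6 + D$)
$p{\left(I,Y \right)} = 2$ ($p{\left(I,Y \right)} = -6 + 8 = 2$)
$k{\left(M \right)} = 3 + 3 M$ ($k{\left(M \right)} = -21 + 3 \left(\left(6 + 2\right) + M\right) = -21 + 3 \left(8 + M\right) = -21 + \left(24 + 3 M\right) = 3 + 3 M$)
$\frac{31252}{k{\left(p{\left(- \frac{11}{-4},13 \right)} \right)}} + \frac{24535}{C{\left(3 \right)}} = \frac{31252}{3 + 3 \cdot 2} + \frac{24535}{\left(-22\right) 3} = \frac{31252}{3 + 6} + \frac{24535}{-66} = \frac{31252}{9} + 24535 \left(- \frac{1}{66}\right) = 31252 \cdot \frac{1}{9} - \frac{24535}{66} = \frac{31252}{9} - \frac{24535}{66} = \frac{613939}{198}$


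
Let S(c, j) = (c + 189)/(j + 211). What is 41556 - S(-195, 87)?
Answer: 6191847/149 ≈ 41556.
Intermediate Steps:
S(c, j) = (189 + c)/(211 + j)
41556 - S(-195, 87) = 41556 - (189 - 195)/(211 + 87) = 41556 - (-6)/298 = 41556 - 1*(-3/149) = 41556 + 3/149 = 6191847/149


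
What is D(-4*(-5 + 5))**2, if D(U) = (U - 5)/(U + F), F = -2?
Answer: 25/4 ≈ 6.2500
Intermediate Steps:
D(U) = (-5 + U)/(-2 + U) (D(U) = (U - 5)/(U - 2) = (-5 + U)/(-2 + U))
D(-4*(-5 + 5))**2 = ((-5 - 4*(-5 + 5))/(-2 - 4*(-5 + 5)))**2 = ((-5 - 4*0)/(-2 - 4*0))**2 = ((-5 + 0)/(-2 + 0))**2 = (-5/(-2))**2 = (-1/2*(-5))**2 = (5/2)**2 = 25/4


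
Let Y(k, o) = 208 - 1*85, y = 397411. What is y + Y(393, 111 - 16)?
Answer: 397534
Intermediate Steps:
Y(k, o) = 123 (Y(k, o) = 208 - 85 = 123)
y + Y(393, 111 - 16) = 397411 + 123 = 397534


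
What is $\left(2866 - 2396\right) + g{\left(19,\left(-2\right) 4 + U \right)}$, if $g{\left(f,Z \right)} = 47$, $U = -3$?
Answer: $517$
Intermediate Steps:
$\left(2866 - 2396\right) + g{\left(19,\left(-2\right) 4 + U \right)} = \left(2866 - 2396\right) + 47 = 470 + 47 = 517$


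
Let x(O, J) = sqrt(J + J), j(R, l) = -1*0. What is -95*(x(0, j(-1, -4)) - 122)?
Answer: 11590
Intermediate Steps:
j(R, l) = 0
x(O, J) = sqrt(2)*sqrt(J) (x(O, J) = sqrt(2*J) = sqrt(2)*sqrt(J))
-95*(x(0, j(-1, -4)) - 122) = -95*(sqrt(2)*sqrt(0) - 122) = -95*(sqrt(2)*0 - 122) = -95*(0 - 122) = -95*(-122) = 11590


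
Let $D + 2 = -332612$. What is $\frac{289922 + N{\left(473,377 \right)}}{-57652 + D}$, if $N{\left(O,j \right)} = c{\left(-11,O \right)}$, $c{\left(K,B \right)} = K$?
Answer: $- \frac{289911}{390266} \approx -0.74286$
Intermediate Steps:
$D = -332614$ ($D = -2 - 332612 = -332614$)
$N{\left(O,j \right)} = -11$
$\frac{289922 + N{\left(473,377 \right)}}{-57652 + D} = \frac{289922 - 11}{-57652 - 332614} = \frac{289911}{-390266} = 289911 \left(- \frac{1}{390266}\right) = - \frac{289911}{390266}$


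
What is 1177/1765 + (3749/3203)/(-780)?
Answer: 586785839/881914020 ≈ 0.66535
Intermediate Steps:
1177/1765 + (3749/3203)/(-780) = 1177*(1/1765) + (3749*(1/3203))*(-1/780) = 1177/1765 + (3749/3203)*(-1/780) = 1177/1765 - 3749/2498340 = 586785839/881914020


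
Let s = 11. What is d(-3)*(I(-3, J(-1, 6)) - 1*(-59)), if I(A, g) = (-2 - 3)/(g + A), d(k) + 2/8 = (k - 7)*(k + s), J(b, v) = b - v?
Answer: -38199/8 ≈ -4774.9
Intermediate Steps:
d(k) = -¼ + (-7 + k)*(11 + k) (d(k) = -¼ + (k - 7)*(k + 11) = -¼ + (-7 + k)*(11 + k))
I(A, g) = -5/(A + g)
d(-3)*(I(-3, J(-1, 6)) - 1*(-59)) = (-309/4 + (-3)² + 4*(-3))*(-5/(-3 + (-1 - 1*6)) - 1*(-59)) = (-309/4 + 9 - 12)*(-5/(-3 + (-1 - 6)) + 59) = -321*(-5/(-3 - 7) + 59)/4 = -321*(-5/(-10) + 59)/4 = -321*(-5*(-⅒) + 59)/4 = -321*(½ + 59)/4 = -321/4*119/2 = -38199/8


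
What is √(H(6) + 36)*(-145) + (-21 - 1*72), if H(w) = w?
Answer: -93 - 145*√42 ≈ -1032.7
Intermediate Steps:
√(H(6) + 36)*(-145) + (-21 - 1*72) = √(6 + 36)*(-145) + (-21 - 1*72) = √42*(-145) + (-21 - 72) = -145*√42 - 93 = -93 - 145*√42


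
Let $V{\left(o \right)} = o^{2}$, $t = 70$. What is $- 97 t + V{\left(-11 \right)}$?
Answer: $-6669$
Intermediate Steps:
$- 97 t + V{\left(-11 \right)} = \left(-97\right) 70 + \left(-11\right)^{2} = -6790 + 121 = -6669$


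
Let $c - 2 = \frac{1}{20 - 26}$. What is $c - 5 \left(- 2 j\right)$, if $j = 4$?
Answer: $\frac{251}{6} \approx 41.833$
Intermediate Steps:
$c = \frac{11}{6}$ ($c = 2 + \frac{1}{20 - 26} = 2 + \frac{1}{-6} = 2 - \frac{1}{6} = \frac{11}{6} \approx 1.8333$)
$c - 5 \left(- 2 j\right) = \frac{11}{6} - 5 \left(\left(-2\right) 4\right) = \frac{11}{6} - -40 = \frac{11}{6} + 40 = \frac{251}{6}$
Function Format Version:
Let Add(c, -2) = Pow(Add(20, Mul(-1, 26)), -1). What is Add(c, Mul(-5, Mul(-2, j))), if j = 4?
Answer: Rational(251, 6) ≈ 41.833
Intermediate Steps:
c = Rational(11, 6) (c = Add(2, Pow(Add(20, Mul(-1, 26)), -1)) = Add(2, Pow(Add(20, -26), -1)) = Add(2, Pow(-6, -1)) = Add(2, Rational(-1, 6)) = Rational(11, 6) ≈ 1.8333)
Add(c, Mul(-5, Mul(-2, j))) = Add(Rational(11, 6), Mul(-5, Mul(-2, 4))) = Add(Rational(11, 6), Mul(-5, -8)) = Add(Rational(11, 6), 40) = Rational(251, 6)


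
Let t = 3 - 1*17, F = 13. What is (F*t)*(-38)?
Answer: 6916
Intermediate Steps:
t = -14 (t = 3 - 17 = -14)
(F*t)*(-38) = (13*(-14))*(-38) = -182*(-38) = 6916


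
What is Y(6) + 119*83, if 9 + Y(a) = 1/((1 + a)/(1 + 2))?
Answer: 69079/7 ≈ 9868.4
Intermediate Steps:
Y(a) = -9 + 1/(⅓ + a/3) (Y(a) = -9 + 1/((1 + a)/(1 + 2)) = -9 + 1/((1 + a)/3) = -9 + 1/((1 + a)*(⅓)) = -9 + 1/(⅓ + a/3))
Y(6) + 119*83 = 3*(-2 - 3*6)/(1 + 6) + 119*83 = 3*(-2 - 18)/7 + 9877 = 3*(⅐)*(-20) + 9877 = -60/7 + 9877 = 69079/7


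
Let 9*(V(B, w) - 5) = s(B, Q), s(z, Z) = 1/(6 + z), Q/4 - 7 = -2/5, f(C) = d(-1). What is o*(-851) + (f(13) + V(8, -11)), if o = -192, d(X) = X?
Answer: 20587897/126 ≈ 1.6340e+5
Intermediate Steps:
f(C) = -1
Q = 132/5 (Q = 28 + 4*(-2/5) = 28 + 4*(-2*⅕) = 28 + 4*(-⅖) = 28 - 8/5 = 132/5 ≈ 26.400)
V(B, w) = 5 + 1/(9*(6 + B))
o*(-851) + (f(13) + V(8, -11)) = -192*(-851) + (-1 + (271 + 45*8)/(9*(6 + 8))) = 163392 + (-1 + (⅑)*(271 + 360)/14) = 163392 + (-1 + (⅑)*(1/14)*631) = 163392 + (-1 + 631/126) = 163392 + 505/126 = 20587897/126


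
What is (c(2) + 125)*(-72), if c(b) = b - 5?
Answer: -8784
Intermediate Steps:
c(b) = -5 + b
(c(2) + 125)*(-72) = ((-5 + 2) + 125)*(-72) = (-3 + 125)*(-72) = 122*(-72) = -8784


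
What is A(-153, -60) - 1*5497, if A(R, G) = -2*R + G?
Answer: -5251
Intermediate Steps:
A(R, G) = G - 2*R
A(-153, -60) - 1*5497 = (-60 - 2*(-153)) - 1*5497 = (-60 + 306) - 5497 = 246 - 5497 = -5251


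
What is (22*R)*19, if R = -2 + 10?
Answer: 3344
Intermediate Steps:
R = 8
(22*R)*19 = (22*8)*19 = 176*19 = 3344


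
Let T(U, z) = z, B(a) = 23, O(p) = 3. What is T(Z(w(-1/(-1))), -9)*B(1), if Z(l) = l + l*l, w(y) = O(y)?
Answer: -207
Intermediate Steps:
w(y) = 3
Z(l) = l + l²
T(Z(w(-1/(-1))), -9)*B(1) = -9*23 = -207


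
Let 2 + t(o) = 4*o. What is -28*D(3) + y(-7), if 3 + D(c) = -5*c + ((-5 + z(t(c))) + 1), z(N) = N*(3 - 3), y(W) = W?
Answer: 609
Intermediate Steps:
t(o) = -2 + 4*o
z(N) = 0 (z(N) = N*0 = 0)
D(c) = -7 - 5*c (D(c) = -3 + (-5*c + ((-5 + 0) + 1)) = -3 + (-5*c + (-5 + 1)) = -3 + (-5*c - 4) = -3 + (-4 - 5*c) = -7 - 5*c)
-28*D(3) + y(-7) = -28*(-7 - 5*3) - 7 = -28*(-7 - 15) - 7 = -28*(-22) - 7 = 616 - 7 = 609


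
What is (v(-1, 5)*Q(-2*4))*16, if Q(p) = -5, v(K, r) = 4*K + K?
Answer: 400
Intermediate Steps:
v(K, r) = 5*K
(v(-1, 5)*Q(-2*4))*16 = ((5*(-1))*(-5))*16 = -5*(-5)*16 = 25*16 = 400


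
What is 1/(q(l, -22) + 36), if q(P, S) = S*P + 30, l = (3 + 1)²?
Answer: -1/286 ≈ -0.0034965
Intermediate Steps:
l = 16 (l = 4² = 16)
q(P, S) = 30 + P*S (q(P, S) = P*S + 30 = 30 + P*S)
1/(q(l, -22) + 36) = 1/((30 + 16*(-22)) + 36) = 1/((30 - 352) + 36) = 1/(-322 + 36) = 1/(-286) = -1/286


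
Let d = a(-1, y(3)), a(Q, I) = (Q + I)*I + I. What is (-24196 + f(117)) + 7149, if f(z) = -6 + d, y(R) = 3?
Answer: -17044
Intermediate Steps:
a(Q, I) = I + I*(I + Q) (a(Q, I) = (I + Q)*I + I = I*(I + Q) + I = I + I*(I + Q))
d = 9 (d = 3*(1 + 3 - 1) = 3*3 = 9)
f(z) = 3 (f(z) = -6 + 9 = 3)
(-24196 + f(117)) + 7149 = (-24196 + 3) + 7149 = -24193 + 7149 = -17044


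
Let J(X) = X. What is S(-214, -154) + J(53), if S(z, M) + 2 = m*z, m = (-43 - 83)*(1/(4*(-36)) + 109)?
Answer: 11755759/4 ≈ 2.9389e+6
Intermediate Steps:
m = -109865/8 (m = -126*(1/(-144) + 109) = -126*(-1/144 + 109) = -126*15695/144 = -109865/8 ≈ -13733.)
S(z, M) = -2 - 109865*z/8
S(-214, -154) + J(53) = (-2 - 109865/8*(-214)) + 53 = (-2 + 11755555/4) + 53 = 11755547/4 + 53 = 11755759/4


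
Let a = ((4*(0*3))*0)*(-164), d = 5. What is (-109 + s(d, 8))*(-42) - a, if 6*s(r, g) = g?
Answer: 4522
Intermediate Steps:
s(r, g) = g/6
a = 0 (a = ((4*0)*0)*(-164) = (0*0)*(-164) = 0*(-164) = 0)
(-109 + s(d, 8))*(-42) - a = (-109 + (⅙)*8)*(-42) - 1*0 = (-109 + 4/3)*(-42) + 0 = -323/3*(-42) + 0 = 4522 + 0 = 4522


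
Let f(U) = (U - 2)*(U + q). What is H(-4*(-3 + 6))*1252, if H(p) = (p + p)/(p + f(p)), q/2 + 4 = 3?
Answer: -3756/23 ≈ -163.30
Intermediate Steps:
q = -2 (q = -8 + 2*3 = -8 + 6 = -2)
f(U) = (-2 + U)**2 (f(U) = (U - 2)*(U - 2) = (-2 + U)*(-2 + U) = (-2 + U)**2)
H(p) = 2*p/(4 + p**2 - 3*p) (H(p) = (p + p)/(p + (4 + p**2 - 4*p)) = (2*p)/(4 + p**2 - 3*p) = 2*p/(4 + p**2 - 3*p))
H(-4*(-3 + 6))*1252 = (2*(-4*(-3 + 6))/(4 + (-4*(-3 + 6))**2 - (-12)*(-3 + 6)))*1252 = (2*(-4*3)/(4 + (-4*3)**2 - (-12)*3))*1252 = (2*(-12)/(4 + (-12)**2 - 3*(-12)))*1252 = (2*(-12)/(4 + 144 + 36))*1252 = (2*(-12)/184)*1252 = (2*(-12)*(1/184))*1252 = -3/23*1252 = -3756/23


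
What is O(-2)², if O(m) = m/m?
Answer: 1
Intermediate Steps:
O(m) = 1
O(-2)² = 1² = 1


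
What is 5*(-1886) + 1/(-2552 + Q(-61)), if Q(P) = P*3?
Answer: -25791051/2735 ≈ -9430.0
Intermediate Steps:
Q(P) = 3*P
5*(-1886) + 1/(-2552 + Q(-61)) = 5*(-1886) + 1/(-2552 + 3*(-61)) = -9430 + 1/(-2552 - 183) = -9430 + 1/(-2735) = -9430 - 1/2735 = -25791051/2735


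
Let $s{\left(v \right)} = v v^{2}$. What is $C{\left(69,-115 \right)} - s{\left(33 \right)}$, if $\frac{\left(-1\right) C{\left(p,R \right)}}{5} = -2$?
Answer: $-35927$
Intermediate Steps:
$C{\left(p,R \right)} = 10$ ($C{\left(p,R \right)} = \left(-5\right) \left(-2\right) = 10$)
$s{\left(v \right)} = v^{3}$
$C{\left(69,-115 \right)} - s{\left(33 \right)} = 10 - 33^{3} = 10 - 35937 = -35927$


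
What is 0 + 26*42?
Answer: 1092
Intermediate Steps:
0 + 26*42 = 0 + 1092 = 1092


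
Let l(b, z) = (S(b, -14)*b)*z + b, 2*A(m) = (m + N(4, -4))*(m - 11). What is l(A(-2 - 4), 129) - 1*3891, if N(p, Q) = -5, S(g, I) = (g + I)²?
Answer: 609823183/8 ≈ 7.6228e+7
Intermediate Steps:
S(g, I) = (I + g)²
A(m) = (-11 + m)*(-5 + m)/2 (A(m) = ((m - 5)*(m - 11))/2 = ((-5 + m)*(-11 + m))/2 = ((-11 + m)*(-5 + m))/2 = (-11 + m)*(-5 + m)/2)
l(b, z) = b + b*z*(-14 + b)² (l(b, z) = ((-14 + b)²*b)*z + b = (b*(-14 + b)²)*z + b = b*z*(-14 + b)² + b = b + b*z*(-14 + b)²)
l(A(-2 - 4), 129) - 1*3891 = (55/2 + (-2 - 4)²/2 - 8*(-2 - 4))*(1 + 129*(-14 + (55/2 + (-2 - 4)²/2 - 8*(-2 - 4)))²) - 1*3891 = (55/2 + (½)*(-6)² - 8*(-6))*(1 + 129*(-14 + (55/2 + (½)*(-6)² - 8*(-6)))²) - 3891 = (55/2 + (½)*36 + 48)*(1 + 129*(-14 + (55/2 + (½)*36 + 48))²) - 3891 = (55/2 + 18 + 48)*(1 + 129*(-14 + (55/2 + 18 + 48))²) - 3891 = 187*(1 + 129*(-14 + 187/2)²)/2 - 3891 = 187*(1 + 129*(159/2)²)/2 - 3891 = 187*(1 + 129*(25281/4))/2 - 3891 = 187*(1 + 3261249/4)/2 - 3891 = (187/2)*(3261253/4) - 3891 = 609854311/8 - 3891 = 609823183/8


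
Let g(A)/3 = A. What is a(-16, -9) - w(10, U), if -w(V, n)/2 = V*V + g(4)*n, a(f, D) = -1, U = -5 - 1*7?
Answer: -89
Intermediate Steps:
U = -12 (U = -5 - 7 = -12)
g(A) = 3*A
w(V, n) = -24*n - 2*V² (w(V, n) = -2*(V*V + (3*4)*n) = -2*(V² + 12*n) = -24*n - 2*V²)
a(-16, -9) - w(10, U) = -1 - (-24*(-12) - 2*10²) = -1 - (288 - 2*100) = -1 - (288 - 200) = -1 - 1*88 = -1 - 88 = -89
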